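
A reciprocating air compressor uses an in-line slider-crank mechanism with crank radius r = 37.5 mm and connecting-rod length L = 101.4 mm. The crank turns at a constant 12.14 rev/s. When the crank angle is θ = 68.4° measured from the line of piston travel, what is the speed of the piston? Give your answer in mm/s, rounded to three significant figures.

ω = 2π·12.1 = 76.28 rad/s
For an in-line slider-crank, x = r cosθ + √(L² − r² sin²θ), so v = −rω sinθ·[1 + r cosθ/√(L² − r² sin²θ)].
With r = 0.0375 m, L = 0.1014 m, θ = 68.4°: √(L² − r² sin²θ) = 0.095217 m.
v = −0.0375·76.28·0.92978·[1 + 0.0375·0.36812/0.095217] = -3.0451 m/s.
|v| = 3.0451 m/s = 3045.1 mm/s.

3050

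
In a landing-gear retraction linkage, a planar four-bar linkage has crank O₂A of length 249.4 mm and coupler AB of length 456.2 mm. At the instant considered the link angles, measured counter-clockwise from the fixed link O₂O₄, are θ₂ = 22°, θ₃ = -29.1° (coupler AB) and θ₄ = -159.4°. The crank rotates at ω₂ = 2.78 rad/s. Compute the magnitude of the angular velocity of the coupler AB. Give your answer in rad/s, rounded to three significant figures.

0.0487

ω₂ = 2.78 rad/s
Differentiating the loop-closure r₂e^{iθ₂}+r₃e^{iθ₃}=r₁+r₄e^{iθ₄} gives r₂ω₂e^{iθ₂}+r₃ω₃e^{iθ₃}=r₄ω₄e^{iθ₄}.
Eliminating the other unknown: ω₃ = r₂ω₂ sin(θ₄−θ₂) / [r₃ sin(θ₃−θ₄)].
Numerator sine = +0.02443; denominator sine = +0.76267.
Result = 0.2494·2.78·(+0.02443) / (0.4562·(+0.76267)) = +0.048687 rad/s; magnitude 0.048687 rad/s.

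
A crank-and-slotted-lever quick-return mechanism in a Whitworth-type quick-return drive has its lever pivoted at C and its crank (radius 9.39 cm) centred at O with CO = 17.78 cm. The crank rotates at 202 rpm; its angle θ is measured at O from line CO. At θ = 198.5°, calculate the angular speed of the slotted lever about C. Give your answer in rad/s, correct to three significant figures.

16.9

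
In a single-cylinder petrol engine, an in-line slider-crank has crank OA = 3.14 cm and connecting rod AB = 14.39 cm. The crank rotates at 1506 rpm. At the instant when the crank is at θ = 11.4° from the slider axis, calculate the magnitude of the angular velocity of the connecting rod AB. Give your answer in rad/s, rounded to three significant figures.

33.8

ω = 157.7 rad/s (converted from 1506 rpm).
The rod makes angle φ with the slider axis where L sinφ = r sinθ; differentiating, L cosφ·φ̇ = r ω cosθ.
L cosφ = √(L² − r² sin²θ) = 0.14377 m.
|ω_rod| = r ω |cosθ| / √(L² − r² sin²θ) = 0.0314·157.7·0.98027/0.14377 = 33.765 rad/s.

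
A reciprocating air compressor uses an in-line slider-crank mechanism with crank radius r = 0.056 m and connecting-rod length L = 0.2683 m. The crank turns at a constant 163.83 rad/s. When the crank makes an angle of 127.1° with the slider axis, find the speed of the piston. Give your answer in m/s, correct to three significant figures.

6.38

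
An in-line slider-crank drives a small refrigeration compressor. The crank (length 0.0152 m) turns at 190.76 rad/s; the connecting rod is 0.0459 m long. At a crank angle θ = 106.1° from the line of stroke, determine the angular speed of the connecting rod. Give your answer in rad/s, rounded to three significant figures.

18.5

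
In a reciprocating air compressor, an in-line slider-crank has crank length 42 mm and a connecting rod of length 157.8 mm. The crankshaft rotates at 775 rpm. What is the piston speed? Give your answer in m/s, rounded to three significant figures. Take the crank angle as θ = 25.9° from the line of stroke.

1.85

ω = 2π·775/60 = 81.16 rad/s
For an in-line slider-crank, x = r cosθ + √(L² − r² sin²θ), so v = −rω sinθ·[1 + r cosθ/√(L² − r² sin²θ)].
With r = 0.042 m, L = 0.1578 m, θ = 25.9°: √(L² − r² sin²θ) = 0.15673 m.
v = −0.042·81.16·0.43680·[1 + 0.042·0.89956/0.15673] = -1.8478 m/s.
|v| = 1.8478 m/s.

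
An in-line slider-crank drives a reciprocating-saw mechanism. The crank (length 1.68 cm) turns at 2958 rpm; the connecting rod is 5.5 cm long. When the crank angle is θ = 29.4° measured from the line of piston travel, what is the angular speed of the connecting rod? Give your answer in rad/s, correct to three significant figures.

83.4

ω = 309.8 rad/s (converted from 2958 rpm).
The rod makes angle φ with the slider axis where L sinφ = r sinθ; differentiating, L cosφ·φ̇ = r ω cosθ.
L cosφ = √(L² − r² sin²θ) = 0.054378 m.
|ω_rod| = r ω |cosθ| / √(L² − r² sin²θ) = 0.0168·309.8·0.87121/0.054378 = 83.375 rad/s.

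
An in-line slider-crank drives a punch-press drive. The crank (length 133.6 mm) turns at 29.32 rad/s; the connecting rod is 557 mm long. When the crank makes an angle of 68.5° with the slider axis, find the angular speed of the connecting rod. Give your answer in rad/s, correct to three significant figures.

2.64

ω = 29.32 rad/s
The rod makes angle φ with the slider axis where L sinφ = r sinθ; differentiating, L cosφ·φ̇ = r ω cosθ.
L cosφ = √(L² − r² sin²θ) = 0.54295 m.
|ω_rod| = r ω |cosθ| / √(L² − r² sin²θ) = 0.1336·29.32·0.36650/0.54295 = 2.6441 rad/s.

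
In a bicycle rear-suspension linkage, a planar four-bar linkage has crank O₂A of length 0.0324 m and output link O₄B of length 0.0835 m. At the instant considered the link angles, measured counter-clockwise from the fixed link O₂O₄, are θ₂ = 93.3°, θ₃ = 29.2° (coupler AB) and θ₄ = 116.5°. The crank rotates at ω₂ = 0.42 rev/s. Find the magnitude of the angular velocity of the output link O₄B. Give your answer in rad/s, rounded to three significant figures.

ω₂ = 2.639 rad/s (from 0.42 rev/s).
Differentiating the loop-closure r₂e^{iθ₂}+r₃e^{iθ₃}=r₁+r₄e^{iθ₄} gives r₂ω₂e^{iθ₂}+r₃ω₃e^{iθ₃}=r₄ω₄e^{iθ₄}.
Eliminating the other unknown: ω₄ = r₂ω₂ sin(θ₂−θ₃) / [r₄ sin(θ₄−θ₃)].
Numerator sine = +0.89956; denominator sine = +0.99889.
Result = 0.0324·2.639·(+0.89956) / (0.0835·(+0.99889)) = +0.92214 rad/s; magnitude 0.92214 rad/s.

0.922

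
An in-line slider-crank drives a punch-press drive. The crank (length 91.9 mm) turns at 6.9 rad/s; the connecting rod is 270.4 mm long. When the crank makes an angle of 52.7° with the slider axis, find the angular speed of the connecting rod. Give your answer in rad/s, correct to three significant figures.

1.48

ω = 6.9 rad/s
The rod makes angle φ with the slider axis where L sinφ = r sinθ; differentiating, L cosφ·φ̇ = r ω cosθ.
L cosφ = √(L² − r² sin²θ) = 0.26033 m.
|ω_rod| = r ω |cosθ| / √(L² − r² sin²θ) = 0.0919·6.9·0.60599/0.26033 = 1.4761 rad/s.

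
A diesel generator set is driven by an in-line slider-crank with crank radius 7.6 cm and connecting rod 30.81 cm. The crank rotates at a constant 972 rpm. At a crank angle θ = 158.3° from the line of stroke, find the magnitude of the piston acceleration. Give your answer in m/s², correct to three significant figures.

588

ω = 2π·972/60 = 101.8 rad/s
x(θ) = r cosθ + √(L² − r² sin²θ); with ω constant, a = ω²·d²x/dθ².
d²x/dθ² = −r cosθ − r²(cos2θ)/√u − r⁴ sin²2θ/(4u^{3/2}),  u = L² − r² sin²θ = 0.094136 m².
Substituting r = 0.076 m, L = 0.3081 m, θ = 158.3°: d²x/dθ² = +0.0568 m.
a = ω²·d²x/dθ² = (101.8)²·(+0.0568) = +588.48 m/s²;  |a| = 588.48 m/s².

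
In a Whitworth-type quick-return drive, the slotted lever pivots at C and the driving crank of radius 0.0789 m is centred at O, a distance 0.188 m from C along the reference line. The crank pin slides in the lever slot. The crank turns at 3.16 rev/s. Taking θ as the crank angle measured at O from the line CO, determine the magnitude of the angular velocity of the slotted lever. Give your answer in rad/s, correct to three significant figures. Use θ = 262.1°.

2.22

ω = 19.85 rad/s (from 3.16 rev/s).
Crank pin A relative to C: A = (d + r cosθ, r sinθ); lever angle φ = atan2(r sinθ, d + r cosθ).
Differentiating tanφ: φ̇ = rω(d cosθ + r)/(d² + r² + 2dr cosθ).
d² + r² + 2dr cosθ = |CA|² = 0.0374917 m²;  d cosθ + r = +0.05306 m.
|ω_lever| = |0.0789·19.85·+0.05306| / 0.0374917 = 2.2171 rad/s.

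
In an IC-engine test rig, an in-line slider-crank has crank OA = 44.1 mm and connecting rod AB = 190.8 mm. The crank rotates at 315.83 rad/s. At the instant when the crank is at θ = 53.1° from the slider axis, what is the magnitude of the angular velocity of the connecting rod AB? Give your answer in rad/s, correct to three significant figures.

ω = 315.8 rad/s
The rod makes angle φ with the slider axis where L sinφ = r sinθ; differentiating, L cosφ·φ̇ = r ω cosθ.
L cosφ = √(L² − r² sin²θ) = 0.18751 m.
|ω_rod| = r ω |cosθ| / √(L² − r² sin²θ) = 0.0441·315.8·0.60042/0.18751 = 44.598 rad/s.

44.6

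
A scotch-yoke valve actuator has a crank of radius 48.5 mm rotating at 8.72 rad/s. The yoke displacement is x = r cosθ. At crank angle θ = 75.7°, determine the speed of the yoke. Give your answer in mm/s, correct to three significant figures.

ω = 8.72 rad/s
x = r cosθ ⇒ ẋ = −rω sinθ.
|v| = rω|sinθ| = 0.0485·8.72·|sin 75.7°| = 0.40982 m/s = 409.82 mm/s.

410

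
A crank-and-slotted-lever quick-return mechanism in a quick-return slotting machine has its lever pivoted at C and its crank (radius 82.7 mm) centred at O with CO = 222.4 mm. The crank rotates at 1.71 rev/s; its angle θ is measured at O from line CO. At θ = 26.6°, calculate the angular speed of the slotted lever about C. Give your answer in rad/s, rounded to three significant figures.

2.80

ω = 10.74 rad/s (from 1.71 rev/s).
Crank pin A relative to C: A = (d + r cosθ, r sinθ); lever angle φ = atan2(r sinθ, d + r cosθ).
Differentiating tanφ: φ̇ = rω(d cosθ + r)/(d² + r² + 2dr cosθ).
d² + r² + 2dr cosθ = |CA|² = 0.0891925 m²;  d cosθ + r = +0.28156 m.
|ω_lever| = |0.0827·10.74·+0.28156| / 0.0891925 = 2.8049 rad/s.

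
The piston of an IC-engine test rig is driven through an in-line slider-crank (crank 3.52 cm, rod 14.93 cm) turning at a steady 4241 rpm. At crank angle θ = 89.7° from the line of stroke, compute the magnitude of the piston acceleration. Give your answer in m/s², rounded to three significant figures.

1650

ω = 2π·4241/60 = 444.1 rad/s
x(θ) = r cosθ + √(L² − r² sin²θ); with ω constant, a = ω²·d²x/dθ².
d²x/dθ² = −r cosθ − r²(cos2θ)/√u − r⁴ sin²2θ/(4u^{3/2}),  u = L² − r² sin²θ = 0.0210515 m².
Substituting r = 0.0352 m, L = 0.1493 m, θ = 89.7°: d²x/dθ² = +0.0083549 m.
a = ω²·d²x/dθ² = (444.1)²·(+0.0083549) = +1647.9 m/s²;  |a| = 1647.9 m/s².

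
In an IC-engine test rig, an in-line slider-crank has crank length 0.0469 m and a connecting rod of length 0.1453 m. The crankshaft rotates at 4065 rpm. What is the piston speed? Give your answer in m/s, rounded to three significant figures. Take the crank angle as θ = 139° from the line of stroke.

ω = 2π·4065/60 = 425.7 rad/s
For an in-line slider-crank, x = r cosθ + √(L² − r² sin²θ), so v = −rω sinθ·[1 + r cosθ/√(L² − r² sin²θ)].
With r = 0.0469 m, L = 0.1453 m, θ = 139°: √(L² − r² sin²θ) = 0.142 m.
v = −0.0469·425.7·0.65606·[1 + 0.0469·-0.75471/0.142] = -9.8332 m/s.
|v| = 9.8332 m/s.

9.83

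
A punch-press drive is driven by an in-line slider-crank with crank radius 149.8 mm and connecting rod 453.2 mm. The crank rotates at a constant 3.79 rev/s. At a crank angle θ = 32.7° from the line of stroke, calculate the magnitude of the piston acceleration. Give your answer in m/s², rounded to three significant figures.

ω = 2π·3.79 = 23.81 rad/s
x(θ) = r cosθ + √(L² − r² sin²θ); with ω constant, a = ω²·d²x/dθ².
d²x/dθ² = −r cosθ − r²(cos2θ)/√u − r⁴ sin²2θ/(4u^{3/2}),  u = L² − r² sin²θ = 0.198841 m².
Substituting r = 0.1498 m, L = 0.4532 m, θ = 32.7°: d²x/dθ² = -0.14818 m.
a = ω²·d²x/dθ² = (23.81)²·(-0.14818) = -84.029 m/s²;  |a| = 84.029 m/s².

84.0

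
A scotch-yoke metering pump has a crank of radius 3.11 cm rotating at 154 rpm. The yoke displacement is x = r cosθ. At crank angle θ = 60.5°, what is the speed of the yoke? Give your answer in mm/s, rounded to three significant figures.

437

ω = 16.13 rad/s (from 154 rpm).
x = r cosθ ⇒ ẋ = −rω sinθ.
|v| = rω|sinθ| = 0.0311·16.13·|sin 60.5°| = 0.43652 m/s = 436.52 mm/s.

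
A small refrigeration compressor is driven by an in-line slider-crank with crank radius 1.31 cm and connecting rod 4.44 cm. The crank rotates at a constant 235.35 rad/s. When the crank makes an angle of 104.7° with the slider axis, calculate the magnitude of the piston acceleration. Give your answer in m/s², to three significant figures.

ω = 235.3 rad/s
x(θ) = r cosθ + √(L² − r² sin²θ); with ω constant, a = ω²·d²x/dθ².
d²x/dθ² = −r cosθ − r²(cos2θ)/√u − r⁴ sin²2θ/(4u^{3/2}),  u = L² − r² sin²θ = 0.0018108 m².
Substituting r = 0.0131 m, L = 0.0444 m, θ = 104.7°: d²x/dθ² = +0.0068146 m.
a = ω²·d²x/dθ² = (235.3)²·(+0.0068146) = +377.46 m/s²;  |a| = 377.46 m/s².

377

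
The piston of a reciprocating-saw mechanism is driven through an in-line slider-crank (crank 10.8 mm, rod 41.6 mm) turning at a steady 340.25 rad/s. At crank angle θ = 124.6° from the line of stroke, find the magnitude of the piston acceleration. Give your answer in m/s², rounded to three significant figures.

823

ω = 340.2 rad/s
x(θ) = r cosθ + √(L² − r² sin²θ); with ω constant, a = ω²·d²x/dθ².
d²x/dθ² = −r cosθ − r²(cos2θ)/√u − r⁴ sin²2θ/(4u^{3/2}),  u = L² − r² sin²θ = 0.00165153 m².
Substituting r = 0.0108 m, L = 0.0416 m, θ = 124.6°: d²x/dθ² = +0.0071076 m.
a = ω²·d²x/dθ² = (340.2)²·(+0.0071076) = +822.85 m/s²;  |a| = 822.85 m/s².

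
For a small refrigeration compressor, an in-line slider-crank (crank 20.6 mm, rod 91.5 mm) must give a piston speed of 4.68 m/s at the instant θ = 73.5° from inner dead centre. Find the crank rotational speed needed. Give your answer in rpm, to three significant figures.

2120

For an in-line slider-crank, |v_piston| = rω|sinθ|·[1 + r cosθ/√(L² − r² sin²θ)].
With r = 0.0206 m, L = 0.0915 m, θ = 73.5°: the bracketed kinematic factor |dx/dθ| = 0.021045 m.
ω = v/|dx/dθ| = 4.68/0.021045 = 222.38 rad/s.
N = 60ω/(2π) = 2123.6 rpm.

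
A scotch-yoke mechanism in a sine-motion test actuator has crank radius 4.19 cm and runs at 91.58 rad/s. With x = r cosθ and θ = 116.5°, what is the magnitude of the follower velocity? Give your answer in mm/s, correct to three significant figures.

3430

ω = 91.58 rad/s
x = r cosθ ⇒ ẋ = −rω sinθ.
|v| = rω|sinθ| = 0.0419·91.58·|sin 116.5°| = 3.434 m/s = 3434 mm/s.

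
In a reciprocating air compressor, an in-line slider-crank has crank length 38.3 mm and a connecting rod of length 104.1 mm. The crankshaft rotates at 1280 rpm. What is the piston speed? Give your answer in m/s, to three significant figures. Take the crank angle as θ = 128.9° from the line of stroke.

ω = 2π·1280/60 = 134 rad/s
For an in-line slider-crank, x = r cosθ + √(L² − r² sin²θ), so v = −rω sinθ·[1 + r cosθ/√(L² − r² sin²θ)].
With r = 0.0383 m, L = 0.1041 m, θ = 128.9°: √(L² − r² sin²θ) = 0.099742 m.
v = −0.0383·134·0.77824·[1 + 0.0383·-0.62796/0.099742] = -3.0319 m/s.
|v| = 3.0319 m/s.

3.03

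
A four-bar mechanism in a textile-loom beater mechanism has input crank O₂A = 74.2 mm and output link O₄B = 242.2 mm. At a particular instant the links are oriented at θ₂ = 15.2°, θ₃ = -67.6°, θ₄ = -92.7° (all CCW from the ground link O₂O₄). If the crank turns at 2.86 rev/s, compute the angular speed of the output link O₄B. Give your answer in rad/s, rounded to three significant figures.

ω₂ = 17.97 rad/s (from 2.86 rev/s).
Differentiating the loop-closure r₂e^{iθ₂}+r₃e^{iθ₃}=r₁+r₄e^{iθ₄} gives r₂ω₂e^{iθ₂}+r₃ω₃e^{iθ₃}=r₄ω₄e^{iθ₄}.
Eliminating the other unknown: ω₄ = r₂ω₂ sin(θ₂−θ₃) / [r₄ sin(θ₄−θ₃)].
Numerator sine = +0.99211; denominator sine = -0.42420.
Result = 0.0742·17.97·(+0.99211) / (0.2422·(-0.42420)) = -12.876 rad/s; magnitude 12.876 rad/s.

12.9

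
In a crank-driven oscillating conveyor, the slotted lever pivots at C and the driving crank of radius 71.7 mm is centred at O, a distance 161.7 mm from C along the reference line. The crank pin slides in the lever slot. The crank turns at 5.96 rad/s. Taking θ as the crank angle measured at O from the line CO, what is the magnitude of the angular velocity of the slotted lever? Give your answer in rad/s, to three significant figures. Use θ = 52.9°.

ω = 5.96 rad/s
Crank pin A relative to C: A = (d + r cosθ, r sinθ); lever angle φ = atan2(r sinθ, d + r cosθ).
Differentiating tanφ: φ̇ = rω(d cosθ + r)/(d² + r² + 2dr cosθ).
d² + r² + 2dr cosθ = |CA|² = 0.0452748 m²;  d cosθ + r = +0.16924 m.
|ω_lever| = |0.0717·5.96·+0.16924| / 0.0452748 = 1.5974 rad/s.

1.60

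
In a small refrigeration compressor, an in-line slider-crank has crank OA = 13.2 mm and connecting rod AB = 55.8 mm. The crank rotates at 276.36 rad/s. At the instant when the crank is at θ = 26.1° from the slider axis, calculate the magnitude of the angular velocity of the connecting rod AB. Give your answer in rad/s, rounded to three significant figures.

ω = 276.4 rad/s
The rod makes angle φ with the slider axis where L sinφ = r sinθ; differentiating, L cosφ·φ̇ = r ω cosθ.
L cosφ = √(L² − r² sin²θ) = 0.055497 m.
|ω_rod| = r ω |cosθ| / √(L² − r² sin²θ) = 0.0132·276.4·0.89803/0.055497 = 59.03 rad/s.

59.0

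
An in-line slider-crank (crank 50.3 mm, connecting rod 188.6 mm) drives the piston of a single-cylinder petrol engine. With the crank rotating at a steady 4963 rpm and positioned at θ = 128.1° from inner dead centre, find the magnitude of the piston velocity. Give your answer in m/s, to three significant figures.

17.1

ω = 2π·4963/60 = 519.7 rad/s
For an in-line slider-crank, x = r cosθ + √(L² − r² sin²θ), so v = −rω sinθ·[1 + r cosθ/√(L² − r² sin²θ)].
With r = 0.0503 m, L = 0.1886 m, θ = 128.1°: √(L² − r² sin²θ) = 0.1844 m.
v = −0.0503·519.7·0.78694·[1 + 0.0503·-0.61704/0.1844] = -17.11 m/s.
|v| = 17.11 m/s.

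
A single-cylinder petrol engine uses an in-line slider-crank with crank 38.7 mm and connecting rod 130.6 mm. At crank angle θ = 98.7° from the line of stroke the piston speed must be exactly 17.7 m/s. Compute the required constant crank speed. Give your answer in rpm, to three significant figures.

4640

For an in-line slider-crank, |v_piston| = rω|sinθ|·[1 + r cosθ/√(L² − r² sin²θ)].
With r = 0.0387 m, L = 0.1306 m, θ = 98.7°: the bracketed kinematic factor |dx/dθ| = 0.036461 m.
ω = v/|dx/dθ| = 17.7/0.036461 = 485.45 rad/s.
N = 60ω/(2π) = 4635.7 rpm.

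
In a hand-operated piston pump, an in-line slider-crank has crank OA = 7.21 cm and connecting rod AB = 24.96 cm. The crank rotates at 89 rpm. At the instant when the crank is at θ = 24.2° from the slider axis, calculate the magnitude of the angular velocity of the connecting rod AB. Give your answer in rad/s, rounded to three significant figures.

ω = 9.32 rad/s (converted from 89 rpm).
The rod makes angle φ with the slider axis where L sinφ = r sinθ; differentiating, L cosφ·φ̇ = r ω cosθ.
L cosφ = √(L² − r² sin²θ) = 0.24784 m.
|ω_rod| = r ω |cosθ| / √(L² − r² sin²θ) = 0.0721·9.32·0.91212/0.24784 = 2.473 rad/s.

2.47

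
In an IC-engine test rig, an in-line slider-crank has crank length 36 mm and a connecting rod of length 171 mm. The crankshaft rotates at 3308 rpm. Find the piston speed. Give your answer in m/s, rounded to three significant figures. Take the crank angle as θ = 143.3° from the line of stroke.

ω = 2π·3308/60 = 346.4 rad/s
For an in-line slider-crank, x = r cosθ + √(L² − r² sin²θ), so v = −rω sinθ·[1 + r cosθ/√(L² − r² sin²θ)].
With r = 0.036 m, L = 0.171 m, θ = 143.3°: √(L² − r² sin²θ) = 0.16964 m.
v = −0.036·346.4·0.59763·[1 + 0.036·-0.80178/0.16964] = -6.1848 m/s.
|v| = 6.1848 m/s.

6.18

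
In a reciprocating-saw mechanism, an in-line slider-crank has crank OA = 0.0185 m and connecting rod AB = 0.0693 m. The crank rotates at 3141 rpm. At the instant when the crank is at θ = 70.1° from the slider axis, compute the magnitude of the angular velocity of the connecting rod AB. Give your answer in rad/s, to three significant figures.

ω = 328.9 rad/s (converted from 3141 rpm).
The rod makes angle φ with the slider axis where L sinφ = r sinθ; differentiating, L cosφ·φ̇ = r ω cosθ.
L cosφ = √(L² − r² sin²θ) = 0.067081 m.
|ω_rod| = r ω |cosθ| / √(L² − r² sin²θ) = 0.0185·328.9·0.34038/0.067081 = 30.877 rad/s.

30.9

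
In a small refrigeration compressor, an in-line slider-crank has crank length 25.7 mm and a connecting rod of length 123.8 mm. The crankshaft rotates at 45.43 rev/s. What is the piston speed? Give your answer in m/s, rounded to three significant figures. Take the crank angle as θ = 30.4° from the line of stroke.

4.38

ω = 2π·45.4 = 285.4 rad/s
For an in-line slider-crank, x = r cosθ + √(L² − r² sin²θ), so v = −rω sinθ·[1 + r cosθ/√(L² − r² sin²θ)].
With r = 0.0257 m, L = 0.1238 m, θ = 30.4°: √(L² − r² sin²θ) = 0.12312 m.
v = −0.0257·285.4·0.50603·[1 + 0.0257·0.86251/0.12312] = -4.3806 m/s.
|v| = 4.3806 m/s.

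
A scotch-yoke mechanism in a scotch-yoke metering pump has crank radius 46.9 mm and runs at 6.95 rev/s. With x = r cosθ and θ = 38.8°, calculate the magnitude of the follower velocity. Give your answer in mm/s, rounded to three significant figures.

1280

ω = 43.67 rad/s (from 6.95 rev/s).
x = r cosθ ⇒ ẋ = −rω sinθ.
|v| = rω|sinθ| = 0.0469·43.67·|sin 38.8°| = 1.2833 m/s = 1283.3 mm/s.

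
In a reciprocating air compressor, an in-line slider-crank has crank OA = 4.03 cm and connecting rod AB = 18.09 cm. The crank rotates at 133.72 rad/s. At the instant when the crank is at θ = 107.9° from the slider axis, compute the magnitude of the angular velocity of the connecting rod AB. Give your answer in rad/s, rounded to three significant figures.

ω = 133.7 rad/s
The rod makes angle φ with the slider axis where L sinφ = r sinθ; differentiating, L cosφ·φ̇ = r ω cosθ.
L cosφ = √(L² − r² sin²θ) = 0.17679 m.
|ω_rod| = r ω |cosθ| / √(L² − r² sin²θ) = 0.0403·133.7·0.30736/0.17679 = 9.3689 rad/s.

9.37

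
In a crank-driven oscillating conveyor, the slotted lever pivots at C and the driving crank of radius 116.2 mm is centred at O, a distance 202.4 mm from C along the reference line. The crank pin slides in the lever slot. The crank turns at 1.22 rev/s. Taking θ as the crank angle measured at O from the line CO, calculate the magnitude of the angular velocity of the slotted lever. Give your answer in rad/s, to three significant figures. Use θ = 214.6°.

2.85

ω = 7.665 rad/s (from 1.22 rev/s).
Crank pin A relative to C: A = (d + r cosθ, r sinθ); lever angle φ = atan2(r sinθ, d + r cosθ).
Differentiating tanφ: φ̇ = rω(d cosθ + r)/(d² + r² + 2dr cosθ).
d² + r² + 2dr cosθ = |CA|² = 0.0157497 m²;  d cosθ + r = -0.050403 m.
|ω_lever| = |0.1162·7.665·-0.050403| / 0.0157497 = 2.8505 rad/s.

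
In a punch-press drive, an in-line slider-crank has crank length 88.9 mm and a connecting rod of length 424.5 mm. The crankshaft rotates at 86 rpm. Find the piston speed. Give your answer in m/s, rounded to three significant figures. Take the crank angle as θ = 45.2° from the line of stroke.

ω = 2π·86/60 = 9.006 rad/s
For an in-line slider-crank, x = r cosθ + √(L² − r² sin²θ), so v = −rω sinθ·[1 + r cosθ/√(L² − r² sin²θ)].
With r = 0.0889 m, L = 0.4245 m, θ = 45.2°: √(L² − r² sin²θ) = 0.41979 m.
v = −0.0889·9.006·0.70957·[1 + 0.0889·0.70463/0.41979] = -0.65287 m/s.
|v| = 0.65287 m/s.

0.653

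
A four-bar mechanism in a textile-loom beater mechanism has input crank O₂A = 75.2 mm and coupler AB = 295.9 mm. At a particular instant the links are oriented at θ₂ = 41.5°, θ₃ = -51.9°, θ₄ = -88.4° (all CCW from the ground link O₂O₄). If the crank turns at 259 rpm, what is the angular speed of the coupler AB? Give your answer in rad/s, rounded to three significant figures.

ω₂ = 27.12 rad/s (from 259 rpm).
Differentiating the loop-closure r₂e^{iθ₂}+r₃e^{iθ₃}=r₁+r₄e^{iθ₄} gives r₂ω₂e^{iθ₂}+r₃ω₃e^{iθ₃}=r₄ω₄e^{iθ₄}.
Eliminating the other unknown: ω₃ = r₂ω₂ sin(θ₄−θ₂) / [r₃ sin(θ₃−θ₄)].
Numerator sine = -0.76717; denominator sine = +0.59482.
Result = 0.0752·27.12·(-0.76717) / (0.2959·(+0.59482)) = -8.89 rad/s; magnitude 8.89 rad/s.

8.89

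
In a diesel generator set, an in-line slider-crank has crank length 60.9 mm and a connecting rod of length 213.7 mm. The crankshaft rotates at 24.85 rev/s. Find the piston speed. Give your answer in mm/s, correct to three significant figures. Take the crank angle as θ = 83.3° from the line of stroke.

9770

ω = 2π·24.9 = 156.1 rad/s
For an in-line slider-crank, x = r cosθ + √(L² − r² sin²θ), so v = −rω sinθ·[1 + r cosθ/√(L² − r² sin²θ)].
With r = 0.0609 m, L = 0.2137 m, θ = 83.3°: √(L² − r² sin²θ) = 0.20496 m.
v = −0.0609·156.1·0.99317·[1 + 0.0609·0.11667/0.20496] = -9.7712 m/s.
|v| = 9.7712 m/s = 9771.2 mm/s.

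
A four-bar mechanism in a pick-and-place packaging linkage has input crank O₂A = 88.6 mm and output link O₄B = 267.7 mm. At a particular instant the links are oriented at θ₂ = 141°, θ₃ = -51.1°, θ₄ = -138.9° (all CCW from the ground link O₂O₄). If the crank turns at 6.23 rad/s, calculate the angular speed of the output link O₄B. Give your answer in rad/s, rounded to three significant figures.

0.433

ω₂ = 6.23 rad/s
Differentiating the loop-closure r₂e^{iθ₂}+r₃e^{iθ₃}=r₁+r₄e^{iθ₄} gives r₂ω₂e^{iθ₂}+r₃ω₃e^{iθ₃}=r₄ω₄e^{iθ₄}.
Eliminating the other unknown: ω₄ = r₂ω₂ sin(θ₂−θ₃) / [r₄ sin(θ₄−θ₃)].
Numerator sine = -0.20962; denominator sine = -0.99926.
Result = 0.0886·6.23·(-0.20962) / (0.2677·(-0.99926)) = +0.43254 rad/s; magnitude 0.43254 rad/s.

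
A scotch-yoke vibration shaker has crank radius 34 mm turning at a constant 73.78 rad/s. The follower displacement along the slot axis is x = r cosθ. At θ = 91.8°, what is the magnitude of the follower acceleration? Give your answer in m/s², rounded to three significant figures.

ω = 73.78 rad/s
x = r cosθ ⇒ ẍ = −rω² cosθ (ω constant).
|a| = rω²|cosθ| = 0.034·(73.78)²·|cos 91.8°| = 5.8135 m/s².

5.81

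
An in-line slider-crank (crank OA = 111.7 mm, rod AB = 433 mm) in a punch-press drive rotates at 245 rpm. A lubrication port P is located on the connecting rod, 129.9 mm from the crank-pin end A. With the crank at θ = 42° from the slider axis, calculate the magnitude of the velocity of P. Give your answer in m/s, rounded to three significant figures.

ω = 25.66 rad/s.  Crank-pin speed |V_A| = rω = 2.8658 m/s, perpendicular to OA.
Rod angle: sinφ = −(r/L) sinθ ⇒ φ = -9.940°; ω_rod = −rω cosθ/√(L²−r²sin²θ) = -4.9935 rad/s.
V_P = V_A + ω_rod × AP, with AP = 0.1299 m along the rod.
Components: V_Px = −rω sinθ − a·ω_rod·sinφ = -2.0296 m/s;  V_Py = rω cosθ + a·ω_rod·cosφ = +1.4908 m/s.
|V_P| = √(V_Px² + V_Py²) = 2.5183 m/s.

2.52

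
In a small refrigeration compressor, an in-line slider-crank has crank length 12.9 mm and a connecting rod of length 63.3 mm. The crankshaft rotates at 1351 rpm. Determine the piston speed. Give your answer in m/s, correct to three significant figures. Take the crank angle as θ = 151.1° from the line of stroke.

ω = 2π·1351/60 = 141.5 rad/s
For an in-line slider-crank, x = r cosθ + √(L² − r² sin²θ), so v = −rω sinθ·[1 + r cosθ/√(L² − r² sin²θ)].
With r = 0.0129 m, L = 0.0633 m, θ = 151.1°: √(L² − r² sin²θ) = 0.062992 m.
v = −0.0129·141.5·0.48328·[1 + 0.0129·-0.87546/0.062992] = -0.72388 m/s.
|v| = 0.72388 m/s.

0.724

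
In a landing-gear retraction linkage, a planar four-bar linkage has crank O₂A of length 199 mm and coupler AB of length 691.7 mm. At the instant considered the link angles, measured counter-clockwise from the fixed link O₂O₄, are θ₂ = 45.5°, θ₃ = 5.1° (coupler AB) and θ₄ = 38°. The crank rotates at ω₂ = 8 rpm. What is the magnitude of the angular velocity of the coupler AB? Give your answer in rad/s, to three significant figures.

ω₂ = 0.8378 rad/s (from 8 rpm).
Differentiating the loop-closure r₂e^{iθ₂}+r₃e^{iθ₃}=r₁+r₄e^{iθ₄} gives r₂ω₂e^{iθ₂}+r₃ω₃e^{iθ₃}=r₄ω₄e^{iθ₄}.
Eliminating the other unknown: ω₃ = r₂ω₂ sin(θ₄−θ₂) / [r₃ sin(θ₃−θ₄)].
Numerator sine = -0.13053; denominator sine = -0.54317.
Result = 0.199·0.8378·(-0.13053) / (0.6917·(-0.54317)) = +0.057918 rad/s; magnitude 0.057918 rad/s.

0.0579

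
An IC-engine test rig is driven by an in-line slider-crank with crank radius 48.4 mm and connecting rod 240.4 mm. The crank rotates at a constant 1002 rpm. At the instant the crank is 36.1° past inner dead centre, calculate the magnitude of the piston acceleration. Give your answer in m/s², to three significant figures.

465

ω = 2π·1002/60 = 104.9 rad/s
x(θ) = r cosθ + √(L² − r² sin²θ); with ω constant, a = ω²·d²x/dθ².
d²x/dθ² = −r cosθ − r²(cos2θ)/√u − r⁴ sin²2θ/(4u^{3/2}),  u = L² − r² sin²θ = 0.0569789 m².
Substituting r = 0.0484 m, L = 0.2404 m, θ = 36.1°: d²x/dθ² = -0.042198 m.
a = ω²·d²x/dθ² = (104.9)²·(-0.042198) = -464.61 m/s²;  |a| = 464.61 m/s².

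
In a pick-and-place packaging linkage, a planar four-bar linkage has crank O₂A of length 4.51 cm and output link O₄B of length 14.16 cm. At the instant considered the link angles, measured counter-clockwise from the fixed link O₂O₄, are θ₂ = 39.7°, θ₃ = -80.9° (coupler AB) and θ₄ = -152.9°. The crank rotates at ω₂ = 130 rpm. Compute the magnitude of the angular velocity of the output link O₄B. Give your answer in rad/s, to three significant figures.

3.92

ω₂ = 13.61 rad/s (from 130 rpm).
Differentiating the loop-closure r₂e^{iθ₂}+r₃e^{iθ₃}=r₁+r₄e^{iθ₄} gives r₂ω₂e^{iθ₂}+r₃ω₃e^{iθ₃}=r₄ω₄e^{iθ₄}.
Eliminating the other unknown: ω₄ = r₂ω₂ sin(θ₂−θ₃) / [r₄ sin(θ₄−θ₃)].
Numerator sine = +0.86074; denominator sine = -0.95106.
Result = 0.0451·13.61·(+0.86074) / (0.1416·(-0.95106)) = -3.9242 rad/s; magnitude 3.9242 rad/s.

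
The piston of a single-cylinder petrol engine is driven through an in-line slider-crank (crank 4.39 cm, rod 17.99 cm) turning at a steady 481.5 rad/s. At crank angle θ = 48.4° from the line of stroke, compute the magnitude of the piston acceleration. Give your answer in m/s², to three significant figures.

6500

ω = 481.5 rad/s
x(θ) = r cosθ + √(L² − r² sin²θ); with ω constant, a = ω²·d²x/dθ².
d²x/dθ² = −r cosθ − r²(cos2θ)/√u − r⁴ sin²2θ/(4u^{3/2}),  u = L² − r² sin²θ = 0.0312863 m².
Substituting r = 0.0439 m, L = 0.1799 m, θ = 48.4°: d²x/dθ² = -0.028022 m.
a = ω²·d²x/dθ² = (481.5)²·(-0.028022) = -6496.6 m/s²;  |a| = 6496.6 m/s².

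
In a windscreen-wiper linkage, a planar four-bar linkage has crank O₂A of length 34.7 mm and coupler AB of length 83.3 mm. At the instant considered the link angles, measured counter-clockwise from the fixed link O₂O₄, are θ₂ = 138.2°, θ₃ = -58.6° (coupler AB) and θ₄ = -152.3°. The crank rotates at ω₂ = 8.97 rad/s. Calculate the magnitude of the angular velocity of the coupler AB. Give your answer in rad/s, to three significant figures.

ω₂ = 8.97 rad/s
Differentiating the loop-closure r₂e^{iθ₂}+r₃e^{iθ₃}=r₁+r₄e^{iθ₄} gives r₂ω₂e^{iθ₂}+r₃ω₃e^{iθ₃}=r₄ω₄e^{iθ₄}.
Eliminating the other unknown: ω₃ = r₂ω₂ sin(θ₄−θ₂) / [r₃ sin(θ₃−θ₄)].
Numerator sine = +0.93667; denominator sine = +0.99792.
Result = 0.0347·8.97·(+0.93667) / (0.0833·(+0.99792)) = +3.5073 rad/s; magnitude 3.5073 rad/s.

3.51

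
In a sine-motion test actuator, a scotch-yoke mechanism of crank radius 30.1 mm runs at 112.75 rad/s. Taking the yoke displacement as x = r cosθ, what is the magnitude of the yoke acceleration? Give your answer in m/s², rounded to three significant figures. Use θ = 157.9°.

355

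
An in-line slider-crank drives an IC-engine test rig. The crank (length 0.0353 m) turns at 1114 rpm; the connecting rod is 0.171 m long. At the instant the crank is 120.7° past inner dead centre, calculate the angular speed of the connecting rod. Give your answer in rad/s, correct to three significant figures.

ω = 116.7 rad/s (converted from 1114 rpm).
The rod makes angle φ with the slider axis where L sinφ = r sinθ; differentiating, L cosφ·φ̇ = r ω cosθ.
L cosφ = √(L² − r² sin²θ) = 0.16828 m.
|ω_rod| = r ω |cosθ| / √(L² − r² sin²θ) = 0.0353·116.7·0.51054/0.16828 = 12.493 rad/s.

12.5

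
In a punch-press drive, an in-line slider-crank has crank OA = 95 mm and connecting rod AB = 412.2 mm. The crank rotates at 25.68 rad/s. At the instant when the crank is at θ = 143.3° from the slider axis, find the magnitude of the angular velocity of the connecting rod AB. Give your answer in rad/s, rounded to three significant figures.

4.79

ω = 25.68 rad/s
The rod makes angle φ with the slider axis where L sinφ = r sinθ; differentiating, L cosφ·φ̇ = r ω cosθ.
L cosφ = √(L² − r² sin²θ) = 0.40827 m.
|ω_rod| = r ω |cosθ| / √(L² − r² sin²θ) = 0.095·25.68·0.80178/0.40827 = 4.791 rad/s.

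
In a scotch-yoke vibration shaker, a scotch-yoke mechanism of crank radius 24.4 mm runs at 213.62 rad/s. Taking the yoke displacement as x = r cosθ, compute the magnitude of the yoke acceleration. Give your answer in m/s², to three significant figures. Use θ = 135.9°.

ω = 213.6 rad/s
x = r cosθ ⇒ ẍ = −rω² cosθ (ω constant).
|a| = rω²|cosθ| = 0.0244·(213.6)²·|cos 135.9°| = 799.6 m/s².

800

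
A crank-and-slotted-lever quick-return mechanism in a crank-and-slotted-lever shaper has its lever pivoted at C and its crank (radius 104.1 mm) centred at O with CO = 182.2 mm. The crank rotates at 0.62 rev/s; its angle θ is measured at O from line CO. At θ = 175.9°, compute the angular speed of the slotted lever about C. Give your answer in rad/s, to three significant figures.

ω = 3.896 rad/s (from 0.62 rev/s).
Crank pin A relative to C: A = (d + r cosθ, r sinθ); lever angle φ = atan2(r sinθ, d + r cosθ).
Differentiating tanφ: φ̇ = rω(d cosθ + r)/(d² + r² + 2dr cosθ).
d² + r² + 2dr cosθ = |CA|² = 0.00619669 m²;  d cosθ + r = -0.077634 m.
|ω_lever| = |0.1041·3.896·-0.077634| / 0.00619669 = 5.0806 rad/s.

5.08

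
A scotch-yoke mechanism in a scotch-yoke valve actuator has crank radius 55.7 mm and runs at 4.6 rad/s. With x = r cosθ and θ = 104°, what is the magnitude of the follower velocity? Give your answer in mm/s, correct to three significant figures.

249

ω = 4.6 rad/s
x = r cosθ ⇒ ẋ = −rω sinθ.
|v| = rω|sinθ| = 0.0557·4.6·|sin 104°| = 0.24861 m/s = 248.61 mm/s.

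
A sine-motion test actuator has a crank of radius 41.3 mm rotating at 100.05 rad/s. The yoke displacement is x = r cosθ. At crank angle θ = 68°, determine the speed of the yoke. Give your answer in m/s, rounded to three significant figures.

ω = 100 rad/s
x = r cosθ ⇒ ẋ = −rω sinθ.
|v| = rω|sinθ| = 0.0413·100·|sin 68°| = 3.8312 m/s.

3.83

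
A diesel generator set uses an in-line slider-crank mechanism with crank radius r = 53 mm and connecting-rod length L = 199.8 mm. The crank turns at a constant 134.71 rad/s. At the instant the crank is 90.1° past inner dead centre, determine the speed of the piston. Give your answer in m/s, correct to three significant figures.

7.14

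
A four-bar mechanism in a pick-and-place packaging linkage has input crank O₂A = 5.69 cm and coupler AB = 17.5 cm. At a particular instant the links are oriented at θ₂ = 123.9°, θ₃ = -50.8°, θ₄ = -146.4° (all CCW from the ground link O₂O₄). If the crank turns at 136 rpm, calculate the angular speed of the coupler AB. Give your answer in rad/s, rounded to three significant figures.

ω₂ = 14.24 rad/s (from 136 rpm).
Differentiating the loop-closure r₂e^{iθ₂}+r₃e^{iθ₃}=r₁+r₄e^{iθ₄} gives r₂ω₂e^{iθ₂}+r₃ω₃e^{iθ₃}=r₄ω₄e^{iθ₄}.
Eliminating the other unknown: ω₃ = r₂ω₂ sin(θ₄−θ₂) / [r₃ sin(θ₃−θ₄)].
Numerator sine = +0.99999; denominator sine = +0.99523.
Result = 0.0569·14.24·(+0.99999) / (0.175·(+0.99523)) = +4.6528 rad/s; magnitude 4.6528 rad/s.

4.65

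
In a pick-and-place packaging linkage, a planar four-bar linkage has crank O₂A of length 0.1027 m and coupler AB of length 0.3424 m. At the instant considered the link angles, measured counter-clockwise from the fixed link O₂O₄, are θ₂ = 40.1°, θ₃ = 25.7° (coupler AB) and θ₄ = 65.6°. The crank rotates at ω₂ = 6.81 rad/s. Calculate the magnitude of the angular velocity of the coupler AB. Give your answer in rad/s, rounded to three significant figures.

ω₂ = 6.81 rad/s
Differentiating the loop-closure r₂e^{iθ₂}+r₃e^{iθ₃}=r₁+r₄e^{iθ₄} gives r₂ω₂e^{iθ₂}+r₃ω₃e^{iθ₃}=r₄ω₄e^{iθ₄}.
Eliminating the other unknown: ω₃ = r₂ω₂ sin(θ₄−θ₂) / [r₃ sin(θ₃−θ₄)].
Numerator sine = +0.43051; denominator sine = -0.64145.
Result = 0.1027·6.81·(+0.43051) / (0.3424·(-0.64145)) = -1.3709 rad/s; magnitude 1.3709 rad/s.

1.37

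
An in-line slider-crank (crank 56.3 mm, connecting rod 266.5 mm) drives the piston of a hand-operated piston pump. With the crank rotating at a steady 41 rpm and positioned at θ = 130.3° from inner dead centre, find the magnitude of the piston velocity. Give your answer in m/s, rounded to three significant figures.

0.159

ω = 2π·41/60 = 4.294 rad/s
For an in-line slider-crank, x = r cosθ + √(L² − r² sin²θ), so v = −rω sinθ·[1 + r cosθ/√(L² − r² sin²θ)].
With r = 0.0563 m, L = 0.2665 m, θ = 130.3°: √(L² − r² sin²θ) = 0.26302 m.
v = −0.0563·4.294·0.76267·[1 + 0.0563·-0.64679/0.26302] = -0.15883 m/s.
|v| = 0.15883 m/s.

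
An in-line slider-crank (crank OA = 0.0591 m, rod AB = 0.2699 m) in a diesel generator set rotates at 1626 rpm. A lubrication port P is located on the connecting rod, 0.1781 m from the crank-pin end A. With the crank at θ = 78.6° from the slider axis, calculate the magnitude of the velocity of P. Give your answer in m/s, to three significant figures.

10.2

ω = 170.3 rad/s.  Crank-pin speed |V_A| = rω = 10.063 m/s, perpendicular to OA.
Rod angle: sinφ = −(r/L) sinθ ⇒ φ = -12.395°; ω_rod = −rω cosθ/√(L²−r²sin²θ) = -7.5455 rad/s.
V_P = V_A + ω_rod × AP, with AP = 0.1781 m along the rod.
Components: V_Px = −rω sinθ − a·ω_rod·sinφ = -10.153 m/s;  V_Py = rω cosθ + a·ω_rod·cosφ = +0.67653 m/s.
|V_P| = √(V_Px² + V_Py²) = 10.176 m/s.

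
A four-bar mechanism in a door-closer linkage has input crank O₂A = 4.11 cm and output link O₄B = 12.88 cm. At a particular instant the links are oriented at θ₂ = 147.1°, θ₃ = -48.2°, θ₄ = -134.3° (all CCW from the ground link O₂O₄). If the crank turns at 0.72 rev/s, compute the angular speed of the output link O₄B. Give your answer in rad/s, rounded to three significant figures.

ω₂ = 4.524 rad/s (from 0.72 rev/s).
Differentiating the loop-closure r₂e^{iθ₂}+r₃e^{iθ₃}=r₁+r₄e^{iθ₄} gives r₂ω₂e^{iθ₂}+r₃ω₃e^{iθ₃}=r₄ω₄e^{iθ₄}.
Eliminating the other unknown: ω₄ = r₂ω₂ sin(θ₂−θ₃) / [r₄ sin(θ₄−θ₃)].
Numerator sine = -0.26387; denominator sine = -0.99768.
Result = 0.0411·4.524·(-0.26387) / (0.1288·(-0.99768)) = +0.3818 rad/s; magnitude 0.3818 rad/s.

0.382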